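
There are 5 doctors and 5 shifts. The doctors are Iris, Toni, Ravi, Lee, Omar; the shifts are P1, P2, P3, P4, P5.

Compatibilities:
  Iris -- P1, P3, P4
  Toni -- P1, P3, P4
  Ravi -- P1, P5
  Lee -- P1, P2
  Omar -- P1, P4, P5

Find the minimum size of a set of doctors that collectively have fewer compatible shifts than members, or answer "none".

none

A matching saturating every doctor exists, for instance Iris→P3, Toni→P4, Ravi→P5, Lee→P2, Omar→P1.
By Hall's marriage theorem, this means |N(S)| ≥ |S| for every subset S, so no violating subset exists.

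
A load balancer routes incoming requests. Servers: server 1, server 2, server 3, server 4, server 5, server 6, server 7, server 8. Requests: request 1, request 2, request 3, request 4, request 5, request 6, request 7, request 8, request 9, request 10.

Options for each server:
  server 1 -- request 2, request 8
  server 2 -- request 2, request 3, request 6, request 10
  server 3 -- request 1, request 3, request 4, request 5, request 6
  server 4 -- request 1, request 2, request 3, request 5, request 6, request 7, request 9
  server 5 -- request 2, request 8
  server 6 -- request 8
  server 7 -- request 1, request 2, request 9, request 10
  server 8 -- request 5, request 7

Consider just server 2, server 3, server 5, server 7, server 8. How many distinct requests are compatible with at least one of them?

The union of neighbours of {server 2, server 3, server 5, server 7, server 8} is {request 1, request 2, request 3, request 4, request 5, request 6, request 7, request 8, request 9, request 10}, which has 10 elements.
Since |N(S)| = 10 ≥ |S| = 5, Hall's condition holds for this subset.

10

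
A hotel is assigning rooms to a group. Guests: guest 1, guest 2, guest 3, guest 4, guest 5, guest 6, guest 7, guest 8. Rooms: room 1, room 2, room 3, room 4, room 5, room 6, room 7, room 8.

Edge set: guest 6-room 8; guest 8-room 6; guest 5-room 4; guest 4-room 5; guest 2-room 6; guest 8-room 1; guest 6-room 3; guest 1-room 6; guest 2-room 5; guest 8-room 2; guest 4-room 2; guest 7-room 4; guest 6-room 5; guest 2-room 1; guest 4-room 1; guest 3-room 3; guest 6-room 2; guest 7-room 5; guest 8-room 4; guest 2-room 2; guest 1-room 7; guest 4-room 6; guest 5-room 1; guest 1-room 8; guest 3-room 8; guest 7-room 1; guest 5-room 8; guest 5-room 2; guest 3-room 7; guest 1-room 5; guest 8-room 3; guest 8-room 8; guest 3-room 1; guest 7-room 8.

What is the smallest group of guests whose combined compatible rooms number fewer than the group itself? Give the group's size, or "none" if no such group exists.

A matching saturating every guest exists, for instance guest 1→room 6, guest 2→room 5, guest 3→room 7, guest 4→room 2, guest 5→room 1, guest 6→room 3, guest 7→room 4, guest 8→room 8.
By Hall's marriage theorem, this means |N(S)| ≥ |S| for every subset S, so no violating subset exists.

none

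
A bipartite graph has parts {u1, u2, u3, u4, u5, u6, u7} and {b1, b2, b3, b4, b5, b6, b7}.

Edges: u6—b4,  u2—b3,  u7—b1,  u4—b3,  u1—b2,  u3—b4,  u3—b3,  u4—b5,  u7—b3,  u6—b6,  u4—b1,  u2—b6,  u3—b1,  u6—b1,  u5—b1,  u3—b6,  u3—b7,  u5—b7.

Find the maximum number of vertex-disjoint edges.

One maximum matching: u1-b2, u2-b6, u3-b1, u4-b5, u5-b7, u6-b4, u7-b3.
This saturates every left vertex, so 7 is the maximum.

7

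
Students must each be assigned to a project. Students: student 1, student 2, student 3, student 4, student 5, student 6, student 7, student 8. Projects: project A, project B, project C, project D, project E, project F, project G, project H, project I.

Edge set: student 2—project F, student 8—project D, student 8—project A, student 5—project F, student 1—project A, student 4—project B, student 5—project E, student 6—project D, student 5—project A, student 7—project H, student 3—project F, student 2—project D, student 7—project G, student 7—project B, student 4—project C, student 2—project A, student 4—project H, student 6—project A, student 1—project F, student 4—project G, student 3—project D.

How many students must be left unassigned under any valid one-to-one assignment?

For example, pair student 1–project A, student 2–project D, student 3–project F, student 4–project C, student 5–project E, student 7–project G.
The set {student 1, student 2, student 3, student 6, student 8} has only 3 neighbours ({project A, project D, project F}), so by Hall's theorem at most 6 of the 8 students can be matched.
That matches 6 of the 8, leaving 2 unmatched; no matching can do better.

2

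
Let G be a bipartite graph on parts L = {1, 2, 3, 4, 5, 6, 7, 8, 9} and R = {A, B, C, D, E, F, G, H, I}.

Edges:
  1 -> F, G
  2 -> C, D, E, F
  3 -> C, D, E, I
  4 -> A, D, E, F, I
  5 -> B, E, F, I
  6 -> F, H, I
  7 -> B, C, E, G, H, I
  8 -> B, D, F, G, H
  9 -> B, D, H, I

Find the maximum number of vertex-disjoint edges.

One maximum matching: 1-F, 2-D, 3-C, 4-A, 5-E, 6-I, 7-G, 8-H, 9-B.
This saturates every left vertex, so 9 is the maximum.

9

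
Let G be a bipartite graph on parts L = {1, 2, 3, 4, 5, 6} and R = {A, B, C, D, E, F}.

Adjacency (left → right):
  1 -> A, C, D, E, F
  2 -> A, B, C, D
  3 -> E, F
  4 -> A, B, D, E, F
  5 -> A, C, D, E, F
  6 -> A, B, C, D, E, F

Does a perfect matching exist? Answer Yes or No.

One maximum matching: 1-D, 2-C, 3-F, 4-B, 5-E, 6-A.
All 6 left vertices are covered.

Yes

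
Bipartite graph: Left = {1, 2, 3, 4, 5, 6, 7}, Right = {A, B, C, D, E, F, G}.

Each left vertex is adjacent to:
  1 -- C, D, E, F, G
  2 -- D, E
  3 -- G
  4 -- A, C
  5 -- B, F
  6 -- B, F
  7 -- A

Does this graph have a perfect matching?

Yes

A valid assignment of size 7: 1→E, 2→D, 3→G, 4→C, 5→F, 6→B, 7→A.
All 7 left vertices are covered.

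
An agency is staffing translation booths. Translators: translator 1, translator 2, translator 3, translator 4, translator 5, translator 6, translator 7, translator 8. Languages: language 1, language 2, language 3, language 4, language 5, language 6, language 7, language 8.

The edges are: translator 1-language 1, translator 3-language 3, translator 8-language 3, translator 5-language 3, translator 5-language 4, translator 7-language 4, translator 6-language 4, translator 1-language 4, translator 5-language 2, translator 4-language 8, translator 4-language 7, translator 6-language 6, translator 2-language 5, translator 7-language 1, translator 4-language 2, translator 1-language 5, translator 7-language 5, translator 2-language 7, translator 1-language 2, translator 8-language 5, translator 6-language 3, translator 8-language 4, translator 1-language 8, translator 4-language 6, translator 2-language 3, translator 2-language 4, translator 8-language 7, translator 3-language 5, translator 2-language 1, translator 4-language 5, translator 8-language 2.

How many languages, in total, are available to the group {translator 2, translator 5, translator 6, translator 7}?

The union of neighbours of {translator 2, translator 5, translator 6, translator 7} is {language 1, language 2, language 3, language 4, language 5, language 6, language 7}, which has 7 elements.
Since |N(S)| = 7 ≥ |S| = 4, Hall's condition holds for this subset.

7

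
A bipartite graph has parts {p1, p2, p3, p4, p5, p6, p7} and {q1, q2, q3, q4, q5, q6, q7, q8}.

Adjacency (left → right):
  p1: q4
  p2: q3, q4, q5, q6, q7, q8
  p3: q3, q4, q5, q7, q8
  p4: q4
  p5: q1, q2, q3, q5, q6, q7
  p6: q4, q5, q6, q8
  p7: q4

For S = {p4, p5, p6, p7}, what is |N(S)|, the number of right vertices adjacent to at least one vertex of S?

The union of neighbours of {p4, p5, p6, p7} is {q1, q2, q3, q4, q5, q6, q7, q8}, which has 8 elements.
Since |N(S)| = 8 ≥ |S| = 4, Hall's condition holds for this subset.

8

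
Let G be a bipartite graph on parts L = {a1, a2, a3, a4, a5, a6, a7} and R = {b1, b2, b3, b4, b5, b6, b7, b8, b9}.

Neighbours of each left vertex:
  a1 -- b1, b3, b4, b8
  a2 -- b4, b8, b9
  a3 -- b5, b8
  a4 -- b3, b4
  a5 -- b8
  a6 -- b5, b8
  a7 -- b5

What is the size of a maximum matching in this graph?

For example, pair a1-b3, a2-b9, a3-b5, a4-b4, a5-b8.
The set {a3, a5, a6, a7} has only 2 neighbours ({b5, b8}), so by Hall's theorem at most 5 of the 7 left vertices can be matched.

5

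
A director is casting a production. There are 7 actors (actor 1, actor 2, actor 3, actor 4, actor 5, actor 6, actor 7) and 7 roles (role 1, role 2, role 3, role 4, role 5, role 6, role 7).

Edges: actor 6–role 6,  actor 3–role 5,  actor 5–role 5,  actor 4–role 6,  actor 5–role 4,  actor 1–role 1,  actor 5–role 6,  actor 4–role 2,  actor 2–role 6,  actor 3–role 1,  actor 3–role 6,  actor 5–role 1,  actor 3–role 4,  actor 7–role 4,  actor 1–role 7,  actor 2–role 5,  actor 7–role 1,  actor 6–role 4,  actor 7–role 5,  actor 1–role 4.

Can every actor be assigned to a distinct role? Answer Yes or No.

The set {actor 2, actor 3, actor 5, actor 6, actor 7} has only 4 neighbours ({role 1, role 4, role 5, role 6}), so by Hall's theorem at most 6 of the 7 actors can be matched.
Hence no matching covers every actor.

No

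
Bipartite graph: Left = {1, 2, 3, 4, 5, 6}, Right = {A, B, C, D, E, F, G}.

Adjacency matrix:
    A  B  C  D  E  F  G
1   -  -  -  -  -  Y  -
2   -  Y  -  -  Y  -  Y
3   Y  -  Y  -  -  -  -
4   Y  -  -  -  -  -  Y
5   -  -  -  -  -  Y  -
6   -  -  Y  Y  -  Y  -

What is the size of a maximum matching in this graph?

5

A valid assignment of size 5: 1→F, 2→B, 3→A, 4→G, 6→C.
The set {1, 5} has only 1 neighbour ({F}), so by Hall's theorem at most 5 of the 6 left vertices can be matched.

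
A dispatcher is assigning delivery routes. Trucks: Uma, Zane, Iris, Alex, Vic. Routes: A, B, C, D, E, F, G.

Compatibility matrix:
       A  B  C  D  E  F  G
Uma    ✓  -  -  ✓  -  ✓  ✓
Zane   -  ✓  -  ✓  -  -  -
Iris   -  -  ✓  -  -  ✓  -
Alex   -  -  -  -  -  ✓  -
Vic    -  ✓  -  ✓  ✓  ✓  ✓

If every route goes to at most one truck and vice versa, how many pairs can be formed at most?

A valid assignment of size 5: Uma–D, Zane–B, Iris–C, Alex–F, Vic–G.
All 5 trucks are matched, so no larger matching exists.

5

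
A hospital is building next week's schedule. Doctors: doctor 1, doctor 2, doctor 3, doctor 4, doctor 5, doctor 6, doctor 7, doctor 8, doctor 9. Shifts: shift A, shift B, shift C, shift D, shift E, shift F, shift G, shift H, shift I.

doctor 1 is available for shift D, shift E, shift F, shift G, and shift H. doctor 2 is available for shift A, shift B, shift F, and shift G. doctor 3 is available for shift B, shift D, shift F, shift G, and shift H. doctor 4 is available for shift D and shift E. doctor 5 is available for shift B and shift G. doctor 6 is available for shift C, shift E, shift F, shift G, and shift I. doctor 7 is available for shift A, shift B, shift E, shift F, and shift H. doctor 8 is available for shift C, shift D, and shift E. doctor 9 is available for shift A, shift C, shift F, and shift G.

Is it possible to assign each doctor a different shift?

Yes

One maximum matching: doctor 1→shift D, doctor 2→shift A, doctor 3→shift F, doctor 4→shift E, doctor 5→shift B, doctor 6→shift I, doctor 7→shift H, doctor 8→shift C, doctor 9→shift G.
Every doctor is matched, so this is a perfect matching.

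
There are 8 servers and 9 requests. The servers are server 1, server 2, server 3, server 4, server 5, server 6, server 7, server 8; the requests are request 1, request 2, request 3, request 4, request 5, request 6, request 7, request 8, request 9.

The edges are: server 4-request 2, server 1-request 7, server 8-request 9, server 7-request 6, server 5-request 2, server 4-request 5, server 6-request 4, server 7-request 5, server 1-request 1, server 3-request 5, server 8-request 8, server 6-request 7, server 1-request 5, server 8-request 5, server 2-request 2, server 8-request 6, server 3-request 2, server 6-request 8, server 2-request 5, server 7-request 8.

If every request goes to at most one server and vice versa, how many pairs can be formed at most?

One maximum matching: server 1-request 1, server 2-request 2, server 3-request 5, server 6-request 7, server 7-request 6, server 8-request 9.
The set {server 2, server 3, server 4, server 5} has only 2 neighbours ({request 2, request 5}), so by Hall's theorem at most 6 of the 8 servers can be matched.

6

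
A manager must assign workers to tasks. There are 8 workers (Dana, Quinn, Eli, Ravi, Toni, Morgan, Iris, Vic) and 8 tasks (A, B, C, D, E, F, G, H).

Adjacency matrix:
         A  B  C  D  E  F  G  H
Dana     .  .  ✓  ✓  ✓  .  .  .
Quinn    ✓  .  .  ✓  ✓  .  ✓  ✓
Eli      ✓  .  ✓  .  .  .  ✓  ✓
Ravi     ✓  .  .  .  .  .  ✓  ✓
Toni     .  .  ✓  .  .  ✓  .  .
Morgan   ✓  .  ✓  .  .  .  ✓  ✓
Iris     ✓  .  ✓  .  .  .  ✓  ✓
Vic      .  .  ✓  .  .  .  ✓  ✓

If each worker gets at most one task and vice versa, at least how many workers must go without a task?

1

For example, pair Dana–D, Quinn–E, Eli–H, Ravi–A, Toni–F, Morgan–G, Iris–C.
The set {Eli, Ravi, Morgan, Iris, Vic} has only 4 neighbours ({A, C, G, H}), so by Hall's theorem at most 7 of the 8 workers can be matched.
That matches 7 of the 8, leaving 1 unmatched; no matching can do better.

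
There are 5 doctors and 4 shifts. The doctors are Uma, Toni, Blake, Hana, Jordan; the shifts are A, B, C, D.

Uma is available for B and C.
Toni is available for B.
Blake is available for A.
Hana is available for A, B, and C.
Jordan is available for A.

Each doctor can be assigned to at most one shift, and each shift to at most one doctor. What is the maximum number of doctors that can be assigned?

A valid assignment of size 3: Uma-C, Toni-B, Blake-A.
The set {Uma, Toni, Blake, Hana, Jordan} has only 3 neighbours ({A, B, C}), so by Hall's theorem at most 3 of the 5 doctors can be matched.

3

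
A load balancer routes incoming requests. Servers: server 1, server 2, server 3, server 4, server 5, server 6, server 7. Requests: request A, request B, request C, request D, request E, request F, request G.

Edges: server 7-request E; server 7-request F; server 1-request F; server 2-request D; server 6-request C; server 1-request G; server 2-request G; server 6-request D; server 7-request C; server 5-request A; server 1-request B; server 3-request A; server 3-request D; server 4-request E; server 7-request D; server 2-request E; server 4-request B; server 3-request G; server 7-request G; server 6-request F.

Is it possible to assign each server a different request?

One maximum matching: server 1-request F, server 2-request G, server 3-request D, server 4-request B, server 5-request A, server 6-request C, server 7-request E.
Every server is matched, so this is a perfect matching.

Yes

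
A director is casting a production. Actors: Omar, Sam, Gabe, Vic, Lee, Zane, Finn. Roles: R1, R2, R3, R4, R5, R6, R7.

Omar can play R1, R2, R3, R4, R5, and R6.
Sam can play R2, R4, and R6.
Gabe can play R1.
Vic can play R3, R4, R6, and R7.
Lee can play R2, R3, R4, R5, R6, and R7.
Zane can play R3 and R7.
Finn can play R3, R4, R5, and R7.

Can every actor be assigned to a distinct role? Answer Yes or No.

For example, pair Omar→R5, Sam→R2, Gabe→R1, Vic→R4, Lee→R6, Zane→R3, Finn→R7.
All 7 actors are covered.

Yes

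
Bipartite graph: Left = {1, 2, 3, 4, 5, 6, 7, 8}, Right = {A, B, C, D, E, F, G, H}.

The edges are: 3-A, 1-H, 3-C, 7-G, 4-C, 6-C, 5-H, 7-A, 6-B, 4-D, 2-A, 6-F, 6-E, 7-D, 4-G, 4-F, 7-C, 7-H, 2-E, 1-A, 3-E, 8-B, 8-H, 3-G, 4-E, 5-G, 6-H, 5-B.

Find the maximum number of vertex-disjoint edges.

One maximum matching: 1→H, 2→E, 3→C, 4→D, 5→G, 6→F, 7→A, 8→B.
This saturates every left vertex, so 8 is the maximum.

8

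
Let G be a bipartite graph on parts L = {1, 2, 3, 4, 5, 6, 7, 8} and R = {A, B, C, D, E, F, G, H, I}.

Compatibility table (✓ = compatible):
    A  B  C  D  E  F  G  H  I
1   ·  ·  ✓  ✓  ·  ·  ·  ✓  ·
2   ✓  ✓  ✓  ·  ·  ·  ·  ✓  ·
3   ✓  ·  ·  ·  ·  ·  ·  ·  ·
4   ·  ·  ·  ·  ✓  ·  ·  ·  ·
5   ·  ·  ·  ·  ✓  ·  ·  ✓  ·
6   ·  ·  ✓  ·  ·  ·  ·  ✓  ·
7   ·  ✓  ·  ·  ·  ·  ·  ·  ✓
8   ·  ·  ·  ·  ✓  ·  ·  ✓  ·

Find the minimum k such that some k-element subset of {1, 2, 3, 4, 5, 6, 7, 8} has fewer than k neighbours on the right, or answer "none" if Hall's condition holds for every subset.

Take S = {4, 5, 8}. Its neighbourhood is {E, H}, so |N(S)| = 2 < |S| = 3.
Every subset of size less than 3 has at least as many neighbours as members, so 3 is the minimum.

3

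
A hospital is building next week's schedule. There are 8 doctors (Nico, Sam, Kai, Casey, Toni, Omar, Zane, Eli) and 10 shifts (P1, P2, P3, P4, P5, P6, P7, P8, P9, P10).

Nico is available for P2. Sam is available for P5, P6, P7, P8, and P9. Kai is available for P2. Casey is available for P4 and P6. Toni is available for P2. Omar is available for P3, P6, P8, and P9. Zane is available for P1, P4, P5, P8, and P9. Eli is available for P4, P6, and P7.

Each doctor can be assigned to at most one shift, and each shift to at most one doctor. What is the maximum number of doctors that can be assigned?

6

One maximum matching: Nico→P2, Sam→P8, Casey→P6, Omar→P9, Zane→P1, Eli→P7.
The set {Nico, Kai, Toni} has only 1 neighbour ({P2}), so by Hall's theorem at most 6 of the 8 doctors can be matched.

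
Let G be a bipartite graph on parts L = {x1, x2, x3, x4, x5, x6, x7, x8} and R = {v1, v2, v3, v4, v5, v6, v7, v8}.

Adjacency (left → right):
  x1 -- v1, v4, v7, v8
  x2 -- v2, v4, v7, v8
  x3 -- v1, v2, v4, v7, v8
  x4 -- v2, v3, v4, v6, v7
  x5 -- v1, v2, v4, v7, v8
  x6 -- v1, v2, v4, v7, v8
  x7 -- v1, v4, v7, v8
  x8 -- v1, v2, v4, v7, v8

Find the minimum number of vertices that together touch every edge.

6

The 6 edges x1–v8, x2–v7, x3–v4, x4–v3, x5–v1, x6–v2 form a matching, so any vertex cover needs at least 6 vertices (one per matched edge).
Conversely {x4, v1, v2, v4, v7, v8} meets every edge and has exactly 6 vertices, so 6 is optimal.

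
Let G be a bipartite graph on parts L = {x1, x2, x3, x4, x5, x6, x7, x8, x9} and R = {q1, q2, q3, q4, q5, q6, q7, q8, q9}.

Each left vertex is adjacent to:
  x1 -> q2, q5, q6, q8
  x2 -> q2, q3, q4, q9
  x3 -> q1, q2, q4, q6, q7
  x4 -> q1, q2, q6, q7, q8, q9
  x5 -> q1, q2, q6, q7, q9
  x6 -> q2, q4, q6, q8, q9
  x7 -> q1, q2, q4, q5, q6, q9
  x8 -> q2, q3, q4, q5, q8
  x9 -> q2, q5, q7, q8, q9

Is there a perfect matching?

Yes

One maximum matching: x1→q2, x2→q3, x3→q4, x4→q1, x5→q7, x6→q6, x7→q5, x8→q8, x9→q9.
Every left vertex is matched, so this is a perfect matching.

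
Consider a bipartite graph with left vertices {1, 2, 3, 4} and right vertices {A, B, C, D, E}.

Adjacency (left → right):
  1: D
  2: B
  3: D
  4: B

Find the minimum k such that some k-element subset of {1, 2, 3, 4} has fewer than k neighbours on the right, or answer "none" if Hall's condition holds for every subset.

Take S = {1, 3}. Its neighbourhood is {D}, so |N(S)| = 1 < |S| = 2.
No single vertex violates Hall's condition since each has at least one neighbour, so 2 is the minimum.

2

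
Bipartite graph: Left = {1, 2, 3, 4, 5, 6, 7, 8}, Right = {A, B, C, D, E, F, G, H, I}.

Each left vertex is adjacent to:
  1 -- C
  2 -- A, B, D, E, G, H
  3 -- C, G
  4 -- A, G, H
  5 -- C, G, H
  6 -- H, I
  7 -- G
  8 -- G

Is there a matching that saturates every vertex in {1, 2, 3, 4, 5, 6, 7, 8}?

No

The set {1, 3, 7, 8} has only 2 neighbours ({C, G}), so by Hall's theorem at most 6 of the 8 left vertices can be matched.
Hence no matching covers every left vertex.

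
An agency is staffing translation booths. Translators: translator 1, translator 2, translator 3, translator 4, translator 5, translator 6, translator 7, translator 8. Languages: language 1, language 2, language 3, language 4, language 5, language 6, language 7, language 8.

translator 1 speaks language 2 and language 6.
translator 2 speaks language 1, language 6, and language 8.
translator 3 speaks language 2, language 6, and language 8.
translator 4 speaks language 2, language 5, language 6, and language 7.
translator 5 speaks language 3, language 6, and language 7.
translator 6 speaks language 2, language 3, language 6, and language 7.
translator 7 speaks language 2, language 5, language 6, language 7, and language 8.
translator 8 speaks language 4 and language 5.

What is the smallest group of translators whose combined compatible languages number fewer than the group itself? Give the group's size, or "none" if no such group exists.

none

A matching saturating every translator exists, for instance translator 1→language 6, translator 2→language 1, translator 3→language 8, translator 4→language 5, translator 5→language 7, translator 6→language 3, translator 7→language 2, translator 8→language 4.
By Hall's marriage theorem, this means |N(S)| ≥ |S| for every subset S, so no violating subset exists.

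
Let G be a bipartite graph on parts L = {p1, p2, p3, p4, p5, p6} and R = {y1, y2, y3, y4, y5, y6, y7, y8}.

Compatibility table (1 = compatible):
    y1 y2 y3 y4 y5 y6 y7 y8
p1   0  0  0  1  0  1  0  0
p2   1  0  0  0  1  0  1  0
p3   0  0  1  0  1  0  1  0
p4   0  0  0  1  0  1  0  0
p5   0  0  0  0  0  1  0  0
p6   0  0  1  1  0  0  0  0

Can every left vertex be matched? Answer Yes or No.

No

The set {p1, p4, p5} has only 2 neighbours ({y4, y6}), so by Hall's theorem at most 5 of the 6 left vertices can be matched.
Hence no matching covers every left vertex.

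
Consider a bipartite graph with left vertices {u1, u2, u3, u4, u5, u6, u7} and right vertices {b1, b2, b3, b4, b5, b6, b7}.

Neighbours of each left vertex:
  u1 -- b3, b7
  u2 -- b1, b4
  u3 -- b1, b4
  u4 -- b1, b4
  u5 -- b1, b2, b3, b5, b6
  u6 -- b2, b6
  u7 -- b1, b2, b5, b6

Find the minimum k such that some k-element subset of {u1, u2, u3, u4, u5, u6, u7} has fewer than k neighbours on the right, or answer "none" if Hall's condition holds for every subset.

Take S = {u2, u3, u4}. Its neighbourhood is {b1, b4}, so |N(S)| = 2 < |S| = 3.
Every subset of size less than 3 has at least as many neighbours as members, so 3 is the minimum.

3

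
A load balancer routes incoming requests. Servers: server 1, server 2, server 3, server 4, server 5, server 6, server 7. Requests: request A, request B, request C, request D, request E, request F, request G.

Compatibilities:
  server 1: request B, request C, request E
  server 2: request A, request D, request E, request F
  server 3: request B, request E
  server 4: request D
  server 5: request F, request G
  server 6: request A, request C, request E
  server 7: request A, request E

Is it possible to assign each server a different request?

Yes

One maximum matching: server 1–request C, server 2–request F, server 3–request B, server 4–request D, server 5–request G, server 6–request A, server 7–request E.
Every server is matched, so this is a perfect matching.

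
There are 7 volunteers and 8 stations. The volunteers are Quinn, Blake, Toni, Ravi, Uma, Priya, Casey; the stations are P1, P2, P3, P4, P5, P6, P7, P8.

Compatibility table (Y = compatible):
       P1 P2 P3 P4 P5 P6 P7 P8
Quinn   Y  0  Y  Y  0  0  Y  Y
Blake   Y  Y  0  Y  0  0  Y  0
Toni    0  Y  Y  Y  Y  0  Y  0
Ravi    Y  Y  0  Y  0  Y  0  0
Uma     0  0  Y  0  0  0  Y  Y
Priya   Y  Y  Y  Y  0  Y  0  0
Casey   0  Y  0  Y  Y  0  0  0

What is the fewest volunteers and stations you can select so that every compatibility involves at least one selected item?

A maximum matching has 7 edges (e.g. Quinn–P3, Blake–P7, Toni–P2, Ravi–P6, Uma–P8, Priya–P1, Casey–P5).
By König's theorem the minimum vertex cover has the same size. One such cover is {Quinn, Blake, Toni, Ravi, Uma, Priya, Casey}.

7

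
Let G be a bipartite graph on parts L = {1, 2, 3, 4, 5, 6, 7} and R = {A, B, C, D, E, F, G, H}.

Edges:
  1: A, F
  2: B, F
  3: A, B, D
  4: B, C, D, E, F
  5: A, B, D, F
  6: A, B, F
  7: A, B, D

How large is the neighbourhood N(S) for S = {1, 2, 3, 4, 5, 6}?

The union of neighbours of {1, 2, 3, 4, 5, 6} is {A, B, C, D, E, F}, which has 6 elements.
Since |N(S)| = 6 ≥ |S| = 6, Hall's condition holds for this subset.

6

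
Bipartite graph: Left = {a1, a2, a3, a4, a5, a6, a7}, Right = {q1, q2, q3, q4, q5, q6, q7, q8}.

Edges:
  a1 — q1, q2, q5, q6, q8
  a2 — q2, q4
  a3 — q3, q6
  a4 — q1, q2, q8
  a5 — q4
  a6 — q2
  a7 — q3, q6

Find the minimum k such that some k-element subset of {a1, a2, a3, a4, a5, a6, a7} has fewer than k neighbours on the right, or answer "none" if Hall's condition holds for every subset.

3

Take S = {a2, a5, a6}. Its neighbourhood is {q2, q4}, so |N(S)| = 2 < |S| = 3.
Every subset of size less than 3 has at least as many neighbours as members, so 3 is the minimum.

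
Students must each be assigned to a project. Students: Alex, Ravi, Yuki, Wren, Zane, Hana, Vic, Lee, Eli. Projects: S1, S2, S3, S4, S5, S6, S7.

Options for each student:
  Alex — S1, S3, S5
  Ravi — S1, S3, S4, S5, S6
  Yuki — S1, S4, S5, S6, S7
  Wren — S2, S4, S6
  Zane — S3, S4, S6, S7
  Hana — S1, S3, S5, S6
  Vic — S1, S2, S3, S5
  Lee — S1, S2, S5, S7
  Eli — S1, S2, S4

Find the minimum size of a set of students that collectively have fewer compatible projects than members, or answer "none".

8

Take S = {Alex, Ravi, Yuki, Wren, Zane, Hana, Vic, Lee}. Its neighbourhood is {S1, S2, S3, S4, S5, S6, S7}, so |N(S)| = 7 < |S| = 8.
Every subset of size less than 8 has at least as many neighbours as members, so 8 is the minimum.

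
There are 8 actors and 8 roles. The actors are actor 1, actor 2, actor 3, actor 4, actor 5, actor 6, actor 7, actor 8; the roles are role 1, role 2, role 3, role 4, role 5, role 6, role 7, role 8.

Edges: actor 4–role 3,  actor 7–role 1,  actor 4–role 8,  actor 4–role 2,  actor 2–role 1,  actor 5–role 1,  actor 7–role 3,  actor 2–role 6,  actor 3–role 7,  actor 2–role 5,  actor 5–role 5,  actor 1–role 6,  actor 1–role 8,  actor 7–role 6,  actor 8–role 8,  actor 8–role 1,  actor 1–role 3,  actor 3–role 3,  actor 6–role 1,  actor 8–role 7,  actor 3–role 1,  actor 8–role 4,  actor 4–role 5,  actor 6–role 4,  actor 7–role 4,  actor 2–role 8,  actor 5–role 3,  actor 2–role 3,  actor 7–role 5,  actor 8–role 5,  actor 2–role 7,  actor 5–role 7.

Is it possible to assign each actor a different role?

Yes

A valid assignment of size 8: actor 1-role 8, actor 2-role 6, actor 3-role 3, actor 4-role 2, actor 5-role 5, actor 6-role 4, actor 7-role 1, actor 8-role 7.
Every actor is matched, so this is a perfect matching.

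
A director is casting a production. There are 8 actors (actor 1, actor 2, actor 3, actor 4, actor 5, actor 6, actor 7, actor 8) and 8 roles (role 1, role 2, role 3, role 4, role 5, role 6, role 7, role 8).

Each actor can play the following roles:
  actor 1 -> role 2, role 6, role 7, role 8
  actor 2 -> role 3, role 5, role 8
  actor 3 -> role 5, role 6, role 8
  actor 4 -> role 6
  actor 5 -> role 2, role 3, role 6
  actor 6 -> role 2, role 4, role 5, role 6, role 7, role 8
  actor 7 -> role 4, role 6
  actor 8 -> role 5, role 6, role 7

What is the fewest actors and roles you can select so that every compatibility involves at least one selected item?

7

The 7 edges actor 1–role 8, actor 2–role 3, actor 3–role 5, actor 4–role 6, actor 5–role 2, actor 6–role 7, actor 7–role 4 form a matching, so any vertex cover needs at least 7 vertices (one per matched edge).
Conversely {role 2, role 3, role 4, role 5, role 6, role 7, role 8} meets every edge and has exactly 7 vertices, so 7 is optimal.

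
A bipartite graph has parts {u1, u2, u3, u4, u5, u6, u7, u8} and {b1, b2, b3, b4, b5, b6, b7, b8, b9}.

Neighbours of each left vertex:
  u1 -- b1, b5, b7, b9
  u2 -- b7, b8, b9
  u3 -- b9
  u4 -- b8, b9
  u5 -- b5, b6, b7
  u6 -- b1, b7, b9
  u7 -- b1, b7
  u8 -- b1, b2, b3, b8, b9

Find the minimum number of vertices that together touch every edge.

{u1, u5, u8, b1, b7, b8, b9} is a vertex cover of size 7: every edge has an endpoint in this set.
No smaller cover exists because u1–b5, u2–b7, u3–b9, u4–b8, u5–b6, u6–b1, u8–b2 is a matching of size 7, and a cover must include an endpoint of each of these disjoint edges (König's theorem).

7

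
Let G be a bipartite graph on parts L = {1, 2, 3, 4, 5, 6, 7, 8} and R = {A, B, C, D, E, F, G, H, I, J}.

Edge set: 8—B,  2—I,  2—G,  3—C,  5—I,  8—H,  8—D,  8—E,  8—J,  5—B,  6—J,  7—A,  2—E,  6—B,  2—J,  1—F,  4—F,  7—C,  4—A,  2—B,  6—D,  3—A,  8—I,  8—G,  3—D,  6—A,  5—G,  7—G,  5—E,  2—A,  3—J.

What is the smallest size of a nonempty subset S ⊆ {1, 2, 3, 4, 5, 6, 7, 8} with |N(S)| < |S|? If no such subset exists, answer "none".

A matching saturating every left vertex exists, for instance 1→F, 2→E, 3→C, 4→A, 5→B, 6→D, 7→G, 8→J.
By Hall's marriage theorem, this means |N(S)| ≥ |S| for every subset S, so no violating subset exists.

none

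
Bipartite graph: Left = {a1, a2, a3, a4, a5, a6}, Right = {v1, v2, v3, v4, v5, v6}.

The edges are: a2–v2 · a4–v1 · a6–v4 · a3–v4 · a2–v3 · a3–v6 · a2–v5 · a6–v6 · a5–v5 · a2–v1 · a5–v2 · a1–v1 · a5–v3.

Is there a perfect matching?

No

The set {a1, a4} has only 1 neighbour ({v1}), so by Hall's theorem at most 5 of the 6 left vertices can be matched.
Hence no matching covers every left vertex.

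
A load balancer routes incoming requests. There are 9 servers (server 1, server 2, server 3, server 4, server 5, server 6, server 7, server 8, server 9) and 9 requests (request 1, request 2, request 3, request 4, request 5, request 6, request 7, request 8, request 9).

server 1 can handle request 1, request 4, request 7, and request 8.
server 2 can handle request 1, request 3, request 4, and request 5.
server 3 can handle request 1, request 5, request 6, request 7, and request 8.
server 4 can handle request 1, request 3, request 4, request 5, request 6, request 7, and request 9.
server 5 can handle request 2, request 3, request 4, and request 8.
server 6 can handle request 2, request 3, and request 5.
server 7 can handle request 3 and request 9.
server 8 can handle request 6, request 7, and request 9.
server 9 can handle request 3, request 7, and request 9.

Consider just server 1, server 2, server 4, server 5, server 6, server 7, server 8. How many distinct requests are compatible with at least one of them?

9

The union of neighbours of {server 1, server 2, server 4, server 5, server 6, server 7, server 8} is {request 1, request 2, request 3, request 4, request 5, request 6, request 7, request 8, request 9}, which has 9 elements.
Since |N(S)| = 9 ≥ |S| = 7, Hall's condition holds for this subset.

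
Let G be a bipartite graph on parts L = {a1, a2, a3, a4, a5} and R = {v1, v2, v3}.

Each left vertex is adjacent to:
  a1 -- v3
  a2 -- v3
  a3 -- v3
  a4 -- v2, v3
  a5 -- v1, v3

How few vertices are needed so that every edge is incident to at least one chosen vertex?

The 3 edges a1–v3, a4–v2, a5–v1 form a matching, so any vertex cover needs at least 3 vertices (one per matched edge).
Conversely {a4, a5, v3} meets every edge and has exactly 3 vertices, so 3 is optimal.

3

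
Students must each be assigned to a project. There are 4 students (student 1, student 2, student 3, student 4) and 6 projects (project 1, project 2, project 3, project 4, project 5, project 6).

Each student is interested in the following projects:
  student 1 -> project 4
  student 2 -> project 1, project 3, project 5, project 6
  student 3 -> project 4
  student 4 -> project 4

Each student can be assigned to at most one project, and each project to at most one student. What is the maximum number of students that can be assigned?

A valid assignment of size 2: student 1-project 4, student 2-project 1.
The set {student 1, student 3, student 4} has only 1 neighbour ({project 4}), so by Hall's theorem at most 2 of the 4 students can be matched.

2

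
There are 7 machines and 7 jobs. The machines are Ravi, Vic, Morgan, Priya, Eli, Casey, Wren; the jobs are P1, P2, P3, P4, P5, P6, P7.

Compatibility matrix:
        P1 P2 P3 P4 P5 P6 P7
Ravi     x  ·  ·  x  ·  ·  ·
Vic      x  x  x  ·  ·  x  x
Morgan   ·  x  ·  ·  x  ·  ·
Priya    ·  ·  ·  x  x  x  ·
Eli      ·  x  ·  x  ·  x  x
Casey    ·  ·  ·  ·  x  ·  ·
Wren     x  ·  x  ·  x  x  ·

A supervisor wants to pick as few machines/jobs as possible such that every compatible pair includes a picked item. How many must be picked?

The 7 edges Ravi–P4, Vic–P3, Morgan–P2, Priya–P6, Eli–P7, Casey–P5, Wren–P1 form a matching, so any vertex cover needs at least 7 vertices (one per matched edge).
Conversely {Ravi, Vic, Morgan, Priya, Eli, Casey, Wren} meets every edge and has exactly 7 vertices, so 7 is optimal.

7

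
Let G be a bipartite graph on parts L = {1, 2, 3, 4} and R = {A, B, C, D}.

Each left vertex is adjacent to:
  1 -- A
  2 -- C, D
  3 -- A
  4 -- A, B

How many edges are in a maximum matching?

3

One maximum matching: 1-A, 2-C, 4-B.
The set {1, 3} has only 1 neighbour ({A}), so by Hall's theorem at most 3 of the 4 left vertices can be matched.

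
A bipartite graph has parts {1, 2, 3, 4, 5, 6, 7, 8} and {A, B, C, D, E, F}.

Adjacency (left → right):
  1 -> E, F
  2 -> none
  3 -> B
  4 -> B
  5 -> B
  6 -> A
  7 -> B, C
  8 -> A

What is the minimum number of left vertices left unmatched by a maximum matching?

4

For example, pair 1-E, 3-B, 6-A, 7-C.
The set {2, 3, 4, 5, 6, 8} has only 2 neighbours ({A, B}), so by Hall's theorem at most 4 of the 8 left vertices can be matched.
That matches 4 of the 8, leaving 4 unmatched; no matching can do better.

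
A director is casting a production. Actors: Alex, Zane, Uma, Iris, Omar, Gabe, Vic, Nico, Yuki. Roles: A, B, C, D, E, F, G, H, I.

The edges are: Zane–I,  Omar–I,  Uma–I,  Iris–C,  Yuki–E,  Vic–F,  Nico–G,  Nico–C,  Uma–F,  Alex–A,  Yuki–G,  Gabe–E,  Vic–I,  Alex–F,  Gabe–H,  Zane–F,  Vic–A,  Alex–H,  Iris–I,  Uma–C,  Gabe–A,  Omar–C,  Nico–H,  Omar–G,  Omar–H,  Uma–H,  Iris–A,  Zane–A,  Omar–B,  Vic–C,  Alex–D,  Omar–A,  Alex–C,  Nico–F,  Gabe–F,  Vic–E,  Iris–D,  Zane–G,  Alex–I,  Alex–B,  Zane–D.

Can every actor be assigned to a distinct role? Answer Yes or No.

Yes

A valid assignment of size 9: Alex→A, Zane→G, Uma→I, Iris→D, Omar→B, Gabe→H, Vic→F, Nico→C, Yuki→E.
Every actor is matched, so this is a perfect matching.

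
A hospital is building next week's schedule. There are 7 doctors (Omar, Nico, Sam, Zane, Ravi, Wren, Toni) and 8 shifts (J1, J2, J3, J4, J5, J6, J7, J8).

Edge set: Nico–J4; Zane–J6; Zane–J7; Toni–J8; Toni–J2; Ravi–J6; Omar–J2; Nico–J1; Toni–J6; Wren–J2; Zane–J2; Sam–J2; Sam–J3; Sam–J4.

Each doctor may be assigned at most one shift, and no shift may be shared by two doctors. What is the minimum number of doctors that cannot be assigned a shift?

1

For example, pair Omar–J2, Nico–J1, Sam–J3, Zane–J7, Ravi–J6, Toni–J8.
The set {Omar, Wren} has only 1 neighbour ({J2}), so by Hall's theorem at most 6 of the 7 doctors can be matched.
That matches 6 of the 7, leaving 1 unmatched; no matching can do better.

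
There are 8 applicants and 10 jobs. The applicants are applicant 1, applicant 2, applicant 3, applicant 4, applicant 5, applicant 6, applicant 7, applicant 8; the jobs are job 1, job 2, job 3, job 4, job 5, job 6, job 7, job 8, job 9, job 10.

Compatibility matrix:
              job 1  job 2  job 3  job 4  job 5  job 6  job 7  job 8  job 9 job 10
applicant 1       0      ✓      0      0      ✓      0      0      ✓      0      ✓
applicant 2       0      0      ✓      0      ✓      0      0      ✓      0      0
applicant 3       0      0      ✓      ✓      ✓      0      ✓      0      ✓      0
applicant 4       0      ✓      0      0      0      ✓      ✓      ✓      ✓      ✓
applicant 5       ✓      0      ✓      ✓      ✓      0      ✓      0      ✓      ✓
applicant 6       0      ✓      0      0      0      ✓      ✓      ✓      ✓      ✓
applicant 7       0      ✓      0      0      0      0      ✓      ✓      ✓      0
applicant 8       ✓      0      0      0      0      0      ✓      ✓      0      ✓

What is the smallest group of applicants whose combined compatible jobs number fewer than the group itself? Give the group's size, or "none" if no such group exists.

A matching saturating every applicant exists, for instance applicant 1→job 2, applicant 2→job 3, applicant 3→job 5, applicant 4→job 10, applicant 5→job 9, applicant 6→job 8, applicant 7→job 7, applicant 8→job 1.
By Hall's marriage theorem, this means |N(S)| ≥ |S| for every subset S, so no violating subset exists.

none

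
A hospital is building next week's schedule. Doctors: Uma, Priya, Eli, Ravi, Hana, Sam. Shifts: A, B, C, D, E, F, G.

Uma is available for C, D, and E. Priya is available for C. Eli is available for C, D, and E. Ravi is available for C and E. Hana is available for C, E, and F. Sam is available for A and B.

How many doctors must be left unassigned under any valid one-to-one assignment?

1

For example, pair Uma→D, Priya→C, Eli→E, Hana→F, Sam→B.
The set {Uma, Priya, Eli, Ravi} has only 3 neighbours ({C, D, E}), so by Hall's theorem at most 5 of the 6 doctors can be matched.
That matches 5 of the 6, leaving 1 unmatched; no matching can do better.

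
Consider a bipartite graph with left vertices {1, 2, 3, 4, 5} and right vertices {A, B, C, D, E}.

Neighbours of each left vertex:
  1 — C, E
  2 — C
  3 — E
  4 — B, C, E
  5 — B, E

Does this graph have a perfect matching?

No

The set {1, 2, 3, 4, 5} has only 3 neighbours ({B, C, E}), so by Hall's theorem at most 3 of the 5 left vertices can be matched.
Hence no matching covers every left vertex.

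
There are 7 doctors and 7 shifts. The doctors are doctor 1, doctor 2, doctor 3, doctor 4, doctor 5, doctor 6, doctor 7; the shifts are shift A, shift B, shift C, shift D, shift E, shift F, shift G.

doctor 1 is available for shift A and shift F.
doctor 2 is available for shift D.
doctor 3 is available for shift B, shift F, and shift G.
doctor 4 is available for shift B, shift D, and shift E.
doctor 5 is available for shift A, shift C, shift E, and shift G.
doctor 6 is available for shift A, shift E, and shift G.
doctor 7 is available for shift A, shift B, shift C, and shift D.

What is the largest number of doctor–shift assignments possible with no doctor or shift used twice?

7

For example, pair doctor 1–shift F, doctor 2–shift D, doctor 3–shift G, doctor 4–shift B, doctor 5–shift C, doctor 6–shift E, doctor 7–shift A.
All 7 doctors are matched, so no larger matching exists.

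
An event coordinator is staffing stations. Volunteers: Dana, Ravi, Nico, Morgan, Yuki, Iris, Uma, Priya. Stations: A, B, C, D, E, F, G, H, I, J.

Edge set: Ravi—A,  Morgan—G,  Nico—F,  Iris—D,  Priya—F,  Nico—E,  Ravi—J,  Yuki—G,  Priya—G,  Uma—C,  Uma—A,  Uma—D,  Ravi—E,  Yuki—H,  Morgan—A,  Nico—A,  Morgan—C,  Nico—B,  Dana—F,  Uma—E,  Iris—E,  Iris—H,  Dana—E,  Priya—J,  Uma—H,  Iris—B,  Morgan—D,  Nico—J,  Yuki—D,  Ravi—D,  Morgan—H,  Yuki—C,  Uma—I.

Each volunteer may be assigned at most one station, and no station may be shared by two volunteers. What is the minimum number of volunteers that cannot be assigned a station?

0

A valid assignment of size 8: Dana→F, Ravi→D, Nico→A, Morgan→G, Yuki→C, Iris→B, Uma→E, Priya→J.
All 8 volunteers are matched, so no larger matching exists.
That matches 8 of the 8, leaving 0 unmatched; no matching can do better.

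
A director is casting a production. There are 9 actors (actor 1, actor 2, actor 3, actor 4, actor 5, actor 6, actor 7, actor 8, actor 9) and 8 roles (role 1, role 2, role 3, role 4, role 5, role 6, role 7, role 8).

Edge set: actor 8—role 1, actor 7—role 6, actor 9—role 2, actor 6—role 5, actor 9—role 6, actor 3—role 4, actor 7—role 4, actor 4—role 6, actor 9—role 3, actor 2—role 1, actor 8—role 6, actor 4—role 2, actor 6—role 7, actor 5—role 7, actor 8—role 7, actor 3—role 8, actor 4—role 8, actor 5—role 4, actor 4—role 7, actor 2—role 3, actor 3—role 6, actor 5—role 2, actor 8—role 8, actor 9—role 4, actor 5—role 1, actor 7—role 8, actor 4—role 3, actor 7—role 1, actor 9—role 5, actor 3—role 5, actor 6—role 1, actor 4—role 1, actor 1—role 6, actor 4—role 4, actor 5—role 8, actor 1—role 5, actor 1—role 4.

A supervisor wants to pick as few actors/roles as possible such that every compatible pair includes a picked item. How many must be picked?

The 8 edges actor 1–role 4, actor 2–role 3, actor 3–role 6, actor 4–role 2, actor 5–role 7, actor 6–role 5, actor 7–role 1, actor 8–role 8 form a matching, so any vertex cover needs at least 8 vertices (one per matched edge).
Conversely {role 1, role 2, role 3, role 4, role 5, role 6, role 7, role 8} meets every edge and has exactly 8 vertices, so 8 is optimal.

8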